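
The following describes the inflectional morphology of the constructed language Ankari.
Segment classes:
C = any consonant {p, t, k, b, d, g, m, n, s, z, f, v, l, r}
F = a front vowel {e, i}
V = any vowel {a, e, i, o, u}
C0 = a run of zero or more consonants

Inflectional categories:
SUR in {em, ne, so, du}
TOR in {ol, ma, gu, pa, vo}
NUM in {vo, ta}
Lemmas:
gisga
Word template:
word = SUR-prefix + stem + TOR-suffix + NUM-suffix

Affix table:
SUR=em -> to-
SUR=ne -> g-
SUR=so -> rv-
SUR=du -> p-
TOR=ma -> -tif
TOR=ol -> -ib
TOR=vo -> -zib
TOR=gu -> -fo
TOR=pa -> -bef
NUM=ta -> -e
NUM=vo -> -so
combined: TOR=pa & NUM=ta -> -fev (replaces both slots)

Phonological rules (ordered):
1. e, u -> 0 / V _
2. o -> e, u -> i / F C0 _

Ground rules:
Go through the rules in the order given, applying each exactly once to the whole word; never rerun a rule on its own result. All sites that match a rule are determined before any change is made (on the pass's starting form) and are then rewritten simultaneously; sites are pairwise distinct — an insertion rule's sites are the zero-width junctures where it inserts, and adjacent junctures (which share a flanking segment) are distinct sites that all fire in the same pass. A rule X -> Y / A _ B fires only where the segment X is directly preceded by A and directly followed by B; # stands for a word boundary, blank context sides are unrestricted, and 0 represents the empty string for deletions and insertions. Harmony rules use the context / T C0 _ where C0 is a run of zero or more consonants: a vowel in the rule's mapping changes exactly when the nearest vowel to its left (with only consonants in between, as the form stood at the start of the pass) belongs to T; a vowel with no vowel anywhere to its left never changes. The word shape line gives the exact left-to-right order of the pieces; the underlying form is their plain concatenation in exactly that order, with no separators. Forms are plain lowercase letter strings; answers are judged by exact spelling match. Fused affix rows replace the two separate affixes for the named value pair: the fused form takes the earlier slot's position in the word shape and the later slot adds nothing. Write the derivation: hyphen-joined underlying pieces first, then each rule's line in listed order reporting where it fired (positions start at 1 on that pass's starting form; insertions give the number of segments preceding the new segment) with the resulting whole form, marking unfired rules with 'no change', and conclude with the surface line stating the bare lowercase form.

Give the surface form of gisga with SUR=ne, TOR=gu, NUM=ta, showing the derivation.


underlying: g-gisga-fo-e
1. e, u -> 0 / V _: fires at position(s) 9: ggisgafo
2. o -> e, u -> i / F C0 _: no change
surface: ggisgafo


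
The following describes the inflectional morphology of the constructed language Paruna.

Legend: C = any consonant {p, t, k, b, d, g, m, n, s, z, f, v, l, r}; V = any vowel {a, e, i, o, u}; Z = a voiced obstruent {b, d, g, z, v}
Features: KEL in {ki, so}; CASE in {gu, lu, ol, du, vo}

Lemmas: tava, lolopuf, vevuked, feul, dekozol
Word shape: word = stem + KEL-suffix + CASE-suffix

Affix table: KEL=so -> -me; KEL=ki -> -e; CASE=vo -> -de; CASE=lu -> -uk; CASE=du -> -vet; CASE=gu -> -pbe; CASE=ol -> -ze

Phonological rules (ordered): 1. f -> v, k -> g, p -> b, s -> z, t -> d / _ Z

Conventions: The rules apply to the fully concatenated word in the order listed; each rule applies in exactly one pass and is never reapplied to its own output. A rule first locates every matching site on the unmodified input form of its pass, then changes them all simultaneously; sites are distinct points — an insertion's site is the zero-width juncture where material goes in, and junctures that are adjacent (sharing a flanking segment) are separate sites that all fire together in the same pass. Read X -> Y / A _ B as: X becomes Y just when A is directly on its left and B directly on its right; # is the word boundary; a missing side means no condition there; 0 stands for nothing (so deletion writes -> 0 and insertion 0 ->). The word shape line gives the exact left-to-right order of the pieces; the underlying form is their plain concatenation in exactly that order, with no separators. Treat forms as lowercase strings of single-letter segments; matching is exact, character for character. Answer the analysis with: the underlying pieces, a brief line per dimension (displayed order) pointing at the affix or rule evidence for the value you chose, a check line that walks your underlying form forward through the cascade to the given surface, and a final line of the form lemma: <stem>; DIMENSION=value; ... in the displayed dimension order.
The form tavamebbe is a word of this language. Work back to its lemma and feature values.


underlying: tava-me-pbe
KEL=so - signalled by the affix -me
CASE=gu - signalled by the affix -pbe
check: tavamepbe -> tavamebbe
lemma: tava; KEL=so; CASE=gu


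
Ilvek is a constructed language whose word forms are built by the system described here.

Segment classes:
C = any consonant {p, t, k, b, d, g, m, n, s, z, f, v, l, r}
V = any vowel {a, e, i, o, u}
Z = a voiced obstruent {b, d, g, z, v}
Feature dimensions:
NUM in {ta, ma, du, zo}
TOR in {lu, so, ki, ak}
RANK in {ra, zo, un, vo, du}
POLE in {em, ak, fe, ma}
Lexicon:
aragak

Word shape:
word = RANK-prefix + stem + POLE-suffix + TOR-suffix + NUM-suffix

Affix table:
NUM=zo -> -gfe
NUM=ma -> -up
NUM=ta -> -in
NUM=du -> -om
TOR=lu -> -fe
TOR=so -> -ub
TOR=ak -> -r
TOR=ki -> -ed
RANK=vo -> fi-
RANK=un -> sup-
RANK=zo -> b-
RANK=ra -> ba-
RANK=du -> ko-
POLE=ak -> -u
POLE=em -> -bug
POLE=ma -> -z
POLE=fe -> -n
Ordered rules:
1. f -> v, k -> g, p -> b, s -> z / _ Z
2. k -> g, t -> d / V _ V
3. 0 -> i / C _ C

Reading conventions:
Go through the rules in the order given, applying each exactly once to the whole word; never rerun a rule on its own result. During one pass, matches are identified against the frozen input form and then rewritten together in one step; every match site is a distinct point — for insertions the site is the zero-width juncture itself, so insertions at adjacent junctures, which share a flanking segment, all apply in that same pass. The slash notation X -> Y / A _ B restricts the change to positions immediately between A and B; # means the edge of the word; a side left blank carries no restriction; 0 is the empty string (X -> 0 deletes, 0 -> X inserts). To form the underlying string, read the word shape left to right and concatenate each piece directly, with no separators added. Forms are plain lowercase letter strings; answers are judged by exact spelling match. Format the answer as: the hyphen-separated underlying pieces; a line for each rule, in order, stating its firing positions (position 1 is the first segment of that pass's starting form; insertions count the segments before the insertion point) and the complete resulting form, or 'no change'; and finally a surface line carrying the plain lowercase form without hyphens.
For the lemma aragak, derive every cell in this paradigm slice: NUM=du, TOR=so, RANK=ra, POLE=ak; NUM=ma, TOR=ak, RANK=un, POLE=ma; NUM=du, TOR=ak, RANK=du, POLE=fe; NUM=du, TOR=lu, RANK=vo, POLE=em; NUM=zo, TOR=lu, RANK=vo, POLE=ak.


cell NUM=du, TOR=so, RANK=ra, POLE=ak:
underlying: ba-aragak-u-ub-om
1. f -> v, k -> g, p -> b, s -> z / _ Z: no change
2. k -> g, t -> d / V _ V: fires at position(s) 8: baaragaguubom
3. 0 -> i / C _ C: no change
surface: baaragaguubom

cell NUM=ma, TOR=ak, RANK=un, POLE=ma:
underlying: sup-aragak-z-r-up
1. f -> v, k -> g, p -> b, s -> z / _ Z: fires at position(s) 9: suparagagzrup
2. k -> g, t -> d / V _ V: no change
3. 0 -> i / C _ C: inserts after position(s) 9, 10: suparagagizirup
surface: suparagagizirup

cell NUM=du, TOR=ak, RANK=du, POLE=fe:
underlying: ko-aragak-n-r-om
1. f -> v, k -> g, p -> b, s -> z / _ Z: no change
2. k -> g, t -> d / V _ V: no change
3. 0 -> i / C _ C: inserts after position(s) 8, 9: koaragakinirom
surface: koaragakinirom

cell NUM=du, TOR=lu, RANK=vo, POLE=em:
underlying: fi-aragak-bug-fe-om
1. f -> v, k -> g, p -> b, s -> z / _ Z: fires at position(s) 8: fiaragagbugfeom
2. k -> g, t -> d / V _ V: no change
3. 0 -> i / C _ C: inserts after position(s) 8, 11: fiaragagibugifeom
surface: fiaragagibugifeom

cell NUM=zo, TOR=lu, RANK=vo, POLE=ak:
underlying: fi-aragak-u-fe-gfe
1. f -> v, k -> g, p -> b, s -> z / _ Z: no change
2. k -> g, t -> d / V _ V: fires at position(s) 8: fiaragagufegfe
3. 0 -> i / C _ C: inserts after position(s) 12: fiaragagufegife
surface: fiaragagufegife


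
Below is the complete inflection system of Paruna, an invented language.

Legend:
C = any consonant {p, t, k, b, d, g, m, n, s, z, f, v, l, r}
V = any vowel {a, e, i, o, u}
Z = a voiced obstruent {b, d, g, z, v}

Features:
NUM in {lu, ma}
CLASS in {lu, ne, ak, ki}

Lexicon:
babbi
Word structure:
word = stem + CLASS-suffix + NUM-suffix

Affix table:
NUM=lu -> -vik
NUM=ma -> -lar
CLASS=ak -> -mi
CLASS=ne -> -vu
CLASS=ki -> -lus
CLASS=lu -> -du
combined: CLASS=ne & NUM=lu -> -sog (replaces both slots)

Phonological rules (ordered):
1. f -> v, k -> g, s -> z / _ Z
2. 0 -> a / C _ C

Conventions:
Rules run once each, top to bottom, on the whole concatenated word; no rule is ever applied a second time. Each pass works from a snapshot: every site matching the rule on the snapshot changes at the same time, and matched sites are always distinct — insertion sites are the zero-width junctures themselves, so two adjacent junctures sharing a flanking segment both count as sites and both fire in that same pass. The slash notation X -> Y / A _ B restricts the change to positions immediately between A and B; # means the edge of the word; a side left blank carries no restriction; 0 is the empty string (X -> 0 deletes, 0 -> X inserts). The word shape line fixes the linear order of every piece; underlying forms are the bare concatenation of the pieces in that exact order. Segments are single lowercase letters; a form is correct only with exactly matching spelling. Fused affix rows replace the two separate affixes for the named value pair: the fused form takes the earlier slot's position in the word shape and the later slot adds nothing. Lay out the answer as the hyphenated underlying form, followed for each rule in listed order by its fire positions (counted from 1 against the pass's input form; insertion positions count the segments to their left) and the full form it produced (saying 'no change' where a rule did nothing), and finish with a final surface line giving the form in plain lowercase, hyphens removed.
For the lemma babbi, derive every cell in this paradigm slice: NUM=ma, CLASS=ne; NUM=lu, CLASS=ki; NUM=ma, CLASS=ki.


cell NUM=ma, CLASS=ne:
underlying: babbi-vu-lar
1. f -> v, k -> g, s -> z / _ Z: no change
2. 0 -> a / C _ C: inserts after position(s) 3: bababivular
surface: bababivular

cell NUM=lu, CLASS=ki:
underlying: babbi-lus-vik
1. f -> v, k -> g, s -> z / _ Z: fires at position(s) 8: babbiluzvik
2. 0 -> a / C _ C: inserts after position(s) 3, 8: bababiluzavik
surface: bababiluzavik

cell NUM=ma, CLASS=ki:
underlying: babbi-lus-lar
1. f -> v, k -> g, s -> z / _ Z: no change
2. 0 -> a / C _ C: inserts after position(s) 3, 8: bababilusalar
surface: bababilusalar


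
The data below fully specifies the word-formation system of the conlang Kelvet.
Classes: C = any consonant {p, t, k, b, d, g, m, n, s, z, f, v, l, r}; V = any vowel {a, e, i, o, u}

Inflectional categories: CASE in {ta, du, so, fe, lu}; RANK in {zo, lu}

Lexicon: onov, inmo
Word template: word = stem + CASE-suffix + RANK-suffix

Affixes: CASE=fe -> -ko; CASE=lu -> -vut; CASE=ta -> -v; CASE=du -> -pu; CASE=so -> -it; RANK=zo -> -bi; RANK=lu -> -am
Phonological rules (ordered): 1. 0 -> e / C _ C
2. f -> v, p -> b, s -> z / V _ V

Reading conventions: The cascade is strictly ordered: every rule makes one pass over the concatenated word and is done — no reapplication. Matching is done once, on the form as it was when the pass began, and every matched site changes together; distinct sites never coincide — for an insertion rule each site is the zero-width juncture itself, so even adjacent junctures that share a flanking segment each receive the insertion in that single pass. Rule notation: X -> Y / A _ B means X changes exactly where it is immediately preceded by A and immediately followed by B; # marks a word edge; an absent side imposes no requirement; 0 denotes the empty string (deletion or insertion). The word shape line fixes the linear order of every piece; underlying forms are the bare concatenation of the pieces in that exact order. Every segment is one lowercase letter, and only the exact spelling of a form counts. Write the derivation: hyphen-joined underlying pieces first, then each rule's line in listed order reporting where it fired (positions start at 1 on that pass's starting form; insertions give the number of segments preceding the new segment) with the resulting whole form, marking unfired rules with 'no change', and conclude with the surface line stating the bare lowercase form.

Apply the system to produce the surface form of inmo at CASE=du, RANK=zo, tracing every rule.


underlying: inmo-pu-bi
1. 0 -> e / C _ C: inserts after position(s) 2: inemopubi
2. f -> v, p -> b, s -> z / V _ V: fires at position(s) 6: inemobubi
surface: inemobubi


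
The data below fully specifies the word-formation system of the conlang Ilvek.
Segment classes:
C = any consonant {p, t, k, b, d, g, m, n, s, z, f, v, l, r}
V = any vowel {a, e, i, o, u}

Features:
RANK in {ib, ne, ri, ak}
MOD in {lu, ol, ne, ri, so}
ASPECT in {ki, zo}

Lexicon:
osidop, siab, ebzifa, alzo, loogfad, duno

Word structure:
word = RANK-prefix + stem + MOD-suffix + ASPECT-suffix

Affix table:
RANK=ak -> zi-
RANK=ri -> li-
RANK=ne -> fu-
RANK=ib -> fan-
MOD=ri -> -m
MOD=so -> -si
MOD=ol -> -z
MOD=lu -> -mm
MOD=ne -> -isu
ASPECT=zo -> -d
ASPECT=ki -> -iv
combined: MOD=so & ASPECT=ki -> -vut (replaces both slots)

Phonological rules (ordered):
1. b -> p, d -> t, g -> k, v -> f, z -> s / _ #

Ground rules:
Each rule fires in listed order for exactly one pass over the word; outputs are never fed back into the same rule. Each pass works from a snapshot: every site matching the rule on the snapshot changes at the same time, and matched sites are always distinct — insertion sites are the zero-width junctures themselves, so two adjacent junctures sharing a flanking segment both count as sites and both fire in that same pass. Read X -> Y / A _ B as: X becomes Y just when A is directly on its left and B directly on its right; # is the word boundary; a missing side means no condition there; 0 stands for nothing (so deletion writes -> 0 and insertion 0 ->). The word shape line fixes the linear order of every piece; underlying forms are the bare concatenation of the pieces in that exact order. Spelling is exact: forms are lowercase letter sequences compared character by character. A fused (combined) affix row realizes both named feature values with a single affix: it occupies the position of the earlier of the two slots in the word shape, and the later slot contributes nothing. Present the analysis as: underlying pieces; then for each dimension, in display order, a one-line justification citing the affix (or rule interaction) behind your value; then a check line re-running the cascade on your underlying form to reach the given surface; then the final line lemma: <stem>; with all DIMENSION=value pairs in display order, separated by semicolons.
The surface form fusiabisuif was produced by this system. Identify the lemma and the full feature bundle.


underlying: fu-siab-isu-iv
RANK=ne - signalled by the affix fu-
MOD=ne - signalled by the affix -isu
ASPECT=ki - signalled by the affix -iv
check: fusiabisuiv -> fusiabisuif
lemma: siab; RANK=ne; MOD=ne; ASPECT=ki


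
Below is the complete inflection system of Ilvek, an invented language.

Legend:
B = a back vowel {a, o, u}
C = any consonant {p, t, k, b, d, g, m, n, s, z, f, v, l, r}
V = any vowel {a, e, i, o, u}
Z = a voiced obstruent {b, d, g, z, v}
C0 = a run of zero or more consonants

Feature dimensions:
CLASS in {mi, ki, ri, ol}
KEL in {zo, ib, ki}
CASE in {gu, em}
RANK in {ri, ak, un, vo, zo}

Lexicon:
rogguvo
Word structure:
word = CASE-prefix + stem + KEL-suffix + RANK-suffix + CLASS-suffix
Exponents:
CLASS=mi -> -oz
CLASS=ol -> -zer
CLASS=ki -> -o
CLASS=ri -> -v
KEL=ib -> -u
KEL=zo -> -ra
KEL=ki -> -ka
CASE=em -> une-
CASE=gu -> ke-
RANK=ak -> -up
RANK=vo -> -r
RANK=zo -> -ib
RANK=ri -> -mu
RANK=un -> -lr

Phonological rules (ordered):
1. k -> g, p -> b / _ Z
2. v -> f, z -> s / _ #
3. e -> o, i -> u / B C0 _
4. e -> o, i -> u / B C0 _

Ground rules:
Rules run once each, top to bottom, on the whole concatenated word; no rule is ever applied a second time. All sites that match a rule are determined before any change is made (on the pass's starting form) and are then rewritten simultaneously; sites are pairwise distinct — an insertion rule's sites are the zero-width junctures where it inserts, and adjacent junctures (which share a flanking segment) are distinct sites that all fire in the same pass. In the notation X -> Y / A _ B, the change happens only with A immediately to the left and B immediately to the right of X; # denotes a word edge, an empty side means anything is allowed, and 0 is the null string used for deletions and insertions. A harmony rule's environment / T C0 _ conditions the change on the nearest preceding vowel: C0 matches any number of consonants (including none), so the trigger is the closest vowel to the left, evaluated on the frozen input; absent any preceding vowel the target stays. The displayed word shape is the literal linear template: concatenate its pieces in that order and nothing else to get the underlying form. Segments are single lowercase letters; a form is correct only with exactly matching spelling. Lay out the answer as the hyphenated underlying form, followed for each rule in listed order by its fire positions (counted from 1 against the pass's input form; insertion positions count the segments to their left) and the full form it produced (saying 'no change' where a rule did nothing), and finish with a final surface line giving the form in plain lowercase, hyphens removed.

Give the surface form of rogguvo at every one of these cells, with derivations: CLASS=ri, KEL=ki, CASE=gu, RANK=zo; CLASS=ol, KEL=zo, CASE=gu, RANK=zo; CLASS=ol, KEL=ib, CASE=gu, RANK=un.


cell CLASS=ri, KEL=ki, CASE=gu, RANK=zo:
underlying: ke-rogguvo-ka-ib-v
1. k -> g, p -> b / _ Z: no change
2. v -> f, z -> s / _ #: fires at position(s) 14: kerogguvokaibf
3. e -> o, i -> u / B C0 _: fires at position(s) 12: kerogguvokaubf
4. e -> o, i -> u / B C0 _: no change
surface: kerogguvokaubf

cell CLASS=ol, KEL=zo, CASE=gu, RANK=zo:
underlying: ke-rogguvo-ra-ib-zer
1. k -> g, p -> b / _ Z: no change
2. v -> f, z -> s / _ #: no change
3. e -> o, i -> u / B C0 _: fires at position(s) 12: kerogguvoraubzer
4. e -> o, i -> u / B C0 _: fires at position(s) 15: kerogguvoraubzor
surface: kerogguvoraubzor

cell CLASS=ol, KEL=ib, CASE=gu, RANK=un:
underlying: ke-rogguvo-u-lr-zer
1. k -> g, p -> b / _ Z: no change
2. v -> f, z -> s / _ #: no change
3. e -> o, i -> u / B C0 _: fires at position(s) 14: kerogguvoulrzor
4. e -> o, i -> u / B C0 _: no change
surface: kerogguvoulrzor


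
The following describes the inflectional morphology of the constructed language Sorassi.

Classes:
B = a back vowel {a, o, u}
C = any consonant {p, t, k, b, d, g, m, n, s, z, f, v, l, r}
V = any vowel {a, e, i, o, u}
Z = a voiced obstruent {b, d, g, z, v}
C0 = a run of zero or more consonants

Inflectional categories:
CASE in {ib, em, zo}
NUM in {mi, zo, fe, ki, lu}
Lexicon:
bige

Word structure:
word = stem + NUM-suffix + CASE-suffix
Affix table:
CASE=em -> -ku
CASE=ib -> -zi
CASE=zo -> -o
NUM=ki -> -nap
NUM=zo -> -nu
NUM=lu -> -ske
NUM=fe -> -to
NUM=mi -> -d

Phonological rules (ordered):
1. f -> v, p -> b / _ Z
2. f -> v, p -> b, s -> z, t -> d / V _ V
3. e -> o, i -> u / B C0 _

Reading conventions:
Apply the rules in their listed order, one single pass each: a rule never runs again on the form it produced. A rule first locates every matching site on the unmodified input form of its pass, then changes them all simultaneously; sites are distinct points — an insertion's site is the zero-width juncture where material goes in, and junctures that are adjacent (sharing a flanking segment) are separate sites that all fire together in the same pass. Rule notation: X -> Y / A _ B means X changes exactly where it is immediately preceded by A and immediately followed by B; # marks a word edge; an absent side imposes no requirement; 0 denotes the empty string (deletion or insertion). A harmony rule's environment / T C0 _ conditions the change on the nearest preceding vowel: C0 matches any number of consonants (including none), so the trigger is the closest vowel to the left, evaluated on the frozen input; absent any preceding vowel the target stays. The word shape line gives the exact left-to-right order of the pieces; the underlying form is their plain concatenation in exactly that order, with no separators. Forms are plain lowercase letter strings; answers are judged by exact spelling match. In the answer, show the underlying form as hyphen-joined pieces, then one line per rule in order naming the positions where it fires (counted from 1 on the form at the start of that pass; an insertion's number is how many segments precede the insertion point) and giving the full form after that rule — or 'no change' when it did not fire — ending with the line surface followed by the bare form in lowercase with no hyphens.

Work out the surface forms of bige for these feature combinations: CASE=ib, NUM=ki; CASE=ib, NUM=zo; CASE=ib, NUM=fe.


cell CASE=ib, NUM=ki:
underlying: bige-nap-zi
1. f -> v, p -> b / _ Z: fires at position(s) 7: bigenabzi
2. f -> v, p -> b, s -> z, t -> d / V _ V: no change
3. e -> o, i -> u / B C0 _: fires at position(s) 9: bigenabzu
surface: bigenabzu

cell CASE=ib, NUM=zo:
underlying: bige-nu-zi
1. f -> v, p -> b / _ Z: no change
2. f -> v, p -> b, s -> z, t -> d / V _ V: no change
3. e -> o, i -> u / B C0 _: fires at position(s) 8: bigenuzu
surface: bigenuzu

cell CASE=ib, NUM=fe:
underlying: bige-to-zi
1. f -> v, p -> b / _ Z: no change
2. f -> v, p -> b, s -> z, t -> d / V _ V: fires at position(s) 5: bigedozi
3. e -> o, i -> u / B C0 _: fires at position(s) 8: bigedozu
surface: bigedozu


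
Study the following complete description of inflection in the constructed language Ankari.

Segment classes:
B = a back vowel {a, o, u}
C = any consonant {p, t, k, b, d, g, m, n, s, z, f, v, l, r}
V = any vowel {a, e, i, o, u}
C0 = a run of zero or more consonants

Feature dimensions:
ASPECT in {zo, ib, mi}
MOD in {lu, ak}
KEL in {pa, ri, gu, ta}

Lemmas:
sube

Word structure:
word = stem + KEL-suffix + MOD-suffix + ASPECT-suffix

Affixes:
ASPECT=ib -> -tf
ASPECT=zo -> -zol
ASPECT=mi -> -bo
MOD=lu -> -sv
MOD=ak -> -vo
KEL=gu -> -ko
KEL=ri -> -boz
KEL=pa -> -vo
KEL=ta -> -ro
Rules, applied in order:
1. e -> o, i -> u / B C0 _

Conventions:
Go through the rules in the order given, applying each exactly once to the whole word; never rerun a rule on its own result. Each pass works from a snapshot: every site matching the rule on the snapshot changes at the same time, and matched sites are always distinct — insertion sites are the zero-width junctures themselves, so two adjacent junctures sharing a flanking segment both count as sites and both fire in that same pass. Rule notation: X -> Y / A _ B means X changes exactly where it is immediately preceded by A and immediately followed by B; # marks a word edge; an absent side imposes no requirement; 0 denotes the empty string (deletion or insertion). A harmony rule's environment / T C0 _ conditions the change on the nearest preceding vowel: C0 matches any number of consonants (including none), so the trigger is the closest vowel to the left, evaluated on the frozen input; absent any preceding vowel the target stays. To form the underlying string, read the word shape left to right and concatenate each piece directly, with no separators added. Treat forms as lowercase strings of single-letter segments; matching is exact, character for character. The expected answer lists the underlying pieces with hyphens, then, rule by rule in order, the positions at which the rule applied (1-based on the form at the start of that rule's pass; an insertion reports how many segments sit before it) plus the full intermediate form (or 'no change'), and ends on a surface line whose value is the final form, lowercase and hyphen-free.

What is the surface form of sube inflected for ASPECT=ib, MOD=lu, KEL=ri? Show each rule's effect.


underlying: sube-boz-sv-tf
1. e -> o, i -> u / B C0 _: fires at position(s) 4: subobozsvtf
surface: subobozsvtf


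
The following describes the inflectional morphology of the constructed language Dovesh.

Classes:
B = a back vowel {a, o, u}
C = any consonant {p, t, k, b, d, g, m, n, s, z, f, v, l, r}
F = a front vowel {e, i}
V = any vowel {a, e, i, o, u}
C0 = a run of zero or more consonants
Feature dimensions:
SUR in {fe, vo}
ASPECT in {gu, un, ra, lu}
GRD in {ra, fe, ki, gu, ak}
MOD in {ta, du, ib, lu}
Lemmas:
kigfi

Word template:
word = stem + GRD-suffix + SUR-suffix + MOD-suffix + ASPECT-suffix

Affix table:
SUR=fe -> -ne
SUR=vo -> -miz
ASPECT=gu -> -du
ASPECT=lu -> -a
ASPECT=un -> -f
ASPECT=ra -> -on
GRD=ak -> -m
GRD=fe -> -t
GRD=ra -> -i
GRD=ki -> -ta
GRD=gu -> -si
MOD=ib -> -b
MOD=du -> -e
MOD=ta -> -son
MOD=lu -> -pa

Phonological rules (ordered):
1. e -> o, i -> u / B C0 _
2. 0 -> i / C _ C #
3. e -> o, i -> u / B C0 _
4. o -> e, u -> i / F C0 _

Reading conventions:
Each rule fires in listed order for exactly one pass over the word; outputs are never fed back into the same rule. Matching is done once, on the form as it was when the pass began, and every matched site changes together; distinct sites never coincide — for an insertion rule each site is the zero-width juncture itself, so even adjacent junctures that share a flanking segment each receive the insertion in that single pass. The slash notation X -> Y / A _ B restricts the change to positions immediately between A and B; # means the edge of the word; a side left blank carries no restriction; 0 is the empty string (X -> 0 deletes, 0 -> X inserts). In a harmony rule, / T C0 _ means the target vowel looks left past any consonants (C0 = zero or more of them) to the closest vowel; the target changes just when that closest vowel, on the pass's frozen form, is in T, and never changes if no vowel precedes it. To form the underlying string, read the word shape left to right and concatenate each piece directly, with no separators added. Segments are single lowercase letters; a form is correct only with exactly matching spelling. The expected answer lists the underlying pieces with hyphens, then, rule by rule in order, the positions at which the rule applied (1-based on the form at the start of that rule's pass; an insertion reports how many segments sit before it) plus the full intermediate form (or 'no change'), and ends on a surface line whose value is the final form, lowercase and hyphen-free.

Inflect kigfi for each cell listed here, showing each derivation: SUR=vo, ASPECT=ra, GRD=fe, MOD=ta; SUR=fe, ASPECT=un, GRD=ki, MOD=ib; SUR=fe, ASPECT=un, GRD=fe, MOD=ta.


cell SUR=vo, ASPECT=ra, GRD=fe, MOD=ta:
underlying: kigfi-t-miz-son-on
1. e -> o, i -> u / B C0 _: no change
2. 0 -> i / C _ C #: no change
3. e -> o, i -> u / B C0 _: no change
4. o -> e, u -> i / F C0 _: fires at position(s) 11: kigfitmizsenon
surface: kigfitmizsenon

cell SUR=fe, ASPECT=un, GRD=ki, MOD=ib:
underlying: kigfi-ta-ne-b-f
1. e -> o, i -> u / B C0 _: fires at position(s) 9: kigfitanobf
2. 0 -> i / C _ C #: inserts after position(s) 10: kigfitanobif
3. e -> o, i -> u / B C0 _: fires at position(s) 11: kigfitanobuf
4. o -> e, u -> i / F C0 _: no change
surface: kigfitanobuf

cell SUR=fe, ASPECT=un, GRD=fe, MOD=ta:
underlying: kigfi-t-ne-son-f
1. e -> o, i -> u / B C0 _: no change
2. 0 -> i / C _ C #: inserts after position(s) 11: kigfitnesonif
3. e -> o, i -> u / B C0 _: fires at position(s) 12: kigfitnesonuf
4. o -> e, u -> i / F C0 _: fires at position(s) 10: kigfitnesenuf
surface: kigfitnesenuf


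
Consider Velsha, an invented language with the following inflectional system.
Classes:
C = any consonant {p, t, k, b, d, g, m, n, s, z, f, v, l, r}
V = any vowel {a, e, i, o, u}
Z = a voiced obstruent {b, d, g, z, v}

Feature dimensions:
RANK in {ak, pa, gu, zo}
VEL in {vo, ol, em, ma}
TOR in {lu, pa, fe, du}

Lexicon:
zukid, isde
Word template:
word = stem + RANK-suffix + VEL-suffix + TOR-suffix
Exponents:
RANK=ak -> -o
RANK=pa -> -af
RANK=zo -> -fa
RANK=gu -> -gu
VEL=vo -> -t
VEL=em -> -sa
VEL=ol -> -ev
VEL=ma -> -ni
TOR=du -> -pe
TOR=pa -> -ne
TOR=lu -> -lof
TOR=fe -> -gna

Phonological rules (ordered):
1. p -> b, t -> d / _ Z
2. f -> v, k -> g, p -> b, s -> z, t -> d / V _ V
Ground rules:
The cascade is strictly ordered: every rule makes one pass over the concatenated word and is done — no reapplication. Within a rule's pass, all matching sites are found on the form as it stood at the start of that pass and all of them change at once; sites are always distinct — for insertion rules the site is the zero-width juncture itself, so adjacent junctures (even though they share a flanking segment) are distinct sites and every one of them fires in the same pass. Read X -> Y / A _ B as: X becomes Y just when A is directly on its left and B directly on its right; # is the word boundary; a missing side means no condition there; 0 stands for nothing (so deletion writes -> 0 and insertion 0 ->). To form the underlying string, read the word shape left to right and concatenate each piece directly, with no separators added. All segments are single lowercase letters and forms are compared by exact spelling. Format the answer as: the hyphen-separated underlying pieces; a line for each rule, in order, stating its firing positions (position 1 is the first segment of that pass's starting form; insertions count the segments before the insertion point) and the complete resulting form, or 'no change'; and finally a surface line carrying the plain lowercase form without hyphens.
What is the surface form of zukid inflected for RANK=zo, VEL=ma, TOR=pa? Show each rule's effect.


underlying: zukid-fa-ni-ne
1. p -> b, t -> d / _ Z: no change
2. f -> v, k -> g, p -> b, s -> z, t -> d / V _ V: fires at position(s) 3: zugidfanine
surface: zugidfanine


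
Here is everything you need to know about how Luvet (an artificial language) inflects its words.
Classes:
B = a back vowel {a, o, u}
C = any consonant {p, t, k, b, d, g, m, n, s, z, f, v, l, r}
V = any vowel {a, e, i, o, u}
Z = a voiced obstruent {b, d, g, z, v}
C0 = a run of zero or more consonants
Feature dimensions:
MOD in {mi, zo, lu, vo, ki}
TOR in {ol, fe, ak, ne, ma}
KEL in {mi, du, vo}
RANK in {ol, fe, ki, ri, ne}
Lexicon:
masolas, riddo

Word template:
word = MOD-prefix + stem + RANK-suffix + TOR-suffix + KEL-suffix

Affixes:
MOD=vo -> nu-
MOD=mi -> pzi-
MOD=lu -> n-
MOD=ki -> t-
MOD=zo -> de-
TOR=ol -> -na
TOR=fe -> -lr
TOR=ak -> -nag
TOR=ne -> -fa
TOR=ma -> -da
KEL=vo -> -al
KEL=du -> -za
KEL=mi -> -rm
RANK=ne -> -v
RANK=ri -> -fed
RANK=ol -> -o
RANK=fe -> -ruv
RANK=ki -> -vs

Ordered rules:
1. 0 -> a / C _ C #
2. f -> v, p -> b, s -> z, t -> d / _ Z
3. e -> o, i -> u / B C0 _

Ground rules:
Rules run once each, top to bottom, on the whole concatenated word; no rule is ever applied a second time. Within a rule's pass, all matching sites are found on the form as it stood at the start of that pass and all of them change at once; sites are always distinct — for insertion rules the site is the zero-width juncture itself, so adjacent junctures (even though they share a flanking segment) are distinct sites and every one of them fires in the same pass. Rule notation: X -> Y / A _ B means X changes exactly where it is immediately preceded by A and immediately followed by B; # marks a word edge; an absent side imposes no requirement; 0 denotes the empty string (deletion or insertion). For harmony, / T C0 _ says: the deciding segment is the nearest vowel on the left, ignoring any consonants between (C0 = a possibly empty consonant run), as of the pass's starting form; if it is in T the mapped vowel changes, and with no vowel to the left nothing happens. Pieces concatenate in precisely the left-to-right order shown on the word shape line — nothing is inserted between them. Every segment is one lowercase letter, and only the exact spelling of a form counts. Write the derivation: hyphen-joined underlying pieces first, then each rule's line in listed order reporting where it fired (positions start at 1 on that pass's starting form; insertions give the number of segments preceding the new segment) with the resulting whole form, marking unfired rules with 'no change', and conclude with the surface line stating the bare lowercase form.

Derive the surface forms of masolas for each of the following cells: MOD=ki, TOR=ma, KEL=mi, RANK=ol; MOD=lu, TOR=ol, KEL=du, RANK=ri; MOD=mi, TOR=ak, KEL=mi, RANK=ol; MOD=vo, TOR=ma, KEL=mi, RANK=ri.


cell MOD=ki, TOR=ma, KEL=mi, RANK=ol:
underlying: t-masolas-o-da-rm
1. 0 -> a / C _ C #: inserts after position(s) 12: tmasolasodaram
2. f -> v, p -> b, s -> z, t -> d / _ Z: no change
3. e -> o, i -> u / B C0 _: no change
surface: tmasolasodaram

cell MOD=lu, TOR=ol, KEL=du, RANK=ri:
underlying: n-masolas-fed-na-za
1. 0 -> a / C _ C #: no change
2. f -> v, p -> b, s -> z, t -> d / _ Z: no change
3. e -> o, i -> u / B C0 _: fires at position(s) 10: nmasolasfodnaza
surface: nmasolasfodnaza

cell MOD=mi, TOR=ak, KEL=mi, RANK=ol:
underlying: pzi-masolas-o-nag-rm
1. 0 -> a / C _ C #: inserts after position(s) 15: pzimasolasonagram
2. f -> v, p -> b, s -> z, t -> d / _ Z: fires at position(s) 1: bzimasolasonagram
3. e -> o, i -> u / B C0 _: no change
surface: bzimasolasonagram

cell MOD=vo, TOR=ma, KEL=mi, RANK=ri:
underlying: nu-masolas-fed-da-rm
1. 0 -> a / C _ C #: inserts after position(s) 15: numasolasfeddaram
2. f -> v, p -> b, s -> z, t -> d / _ Z: no change
3. e -> o, i -> u / B C0 _: fires at position(s) 11: numasolasfoddaram
surface: numasolasfoddaram


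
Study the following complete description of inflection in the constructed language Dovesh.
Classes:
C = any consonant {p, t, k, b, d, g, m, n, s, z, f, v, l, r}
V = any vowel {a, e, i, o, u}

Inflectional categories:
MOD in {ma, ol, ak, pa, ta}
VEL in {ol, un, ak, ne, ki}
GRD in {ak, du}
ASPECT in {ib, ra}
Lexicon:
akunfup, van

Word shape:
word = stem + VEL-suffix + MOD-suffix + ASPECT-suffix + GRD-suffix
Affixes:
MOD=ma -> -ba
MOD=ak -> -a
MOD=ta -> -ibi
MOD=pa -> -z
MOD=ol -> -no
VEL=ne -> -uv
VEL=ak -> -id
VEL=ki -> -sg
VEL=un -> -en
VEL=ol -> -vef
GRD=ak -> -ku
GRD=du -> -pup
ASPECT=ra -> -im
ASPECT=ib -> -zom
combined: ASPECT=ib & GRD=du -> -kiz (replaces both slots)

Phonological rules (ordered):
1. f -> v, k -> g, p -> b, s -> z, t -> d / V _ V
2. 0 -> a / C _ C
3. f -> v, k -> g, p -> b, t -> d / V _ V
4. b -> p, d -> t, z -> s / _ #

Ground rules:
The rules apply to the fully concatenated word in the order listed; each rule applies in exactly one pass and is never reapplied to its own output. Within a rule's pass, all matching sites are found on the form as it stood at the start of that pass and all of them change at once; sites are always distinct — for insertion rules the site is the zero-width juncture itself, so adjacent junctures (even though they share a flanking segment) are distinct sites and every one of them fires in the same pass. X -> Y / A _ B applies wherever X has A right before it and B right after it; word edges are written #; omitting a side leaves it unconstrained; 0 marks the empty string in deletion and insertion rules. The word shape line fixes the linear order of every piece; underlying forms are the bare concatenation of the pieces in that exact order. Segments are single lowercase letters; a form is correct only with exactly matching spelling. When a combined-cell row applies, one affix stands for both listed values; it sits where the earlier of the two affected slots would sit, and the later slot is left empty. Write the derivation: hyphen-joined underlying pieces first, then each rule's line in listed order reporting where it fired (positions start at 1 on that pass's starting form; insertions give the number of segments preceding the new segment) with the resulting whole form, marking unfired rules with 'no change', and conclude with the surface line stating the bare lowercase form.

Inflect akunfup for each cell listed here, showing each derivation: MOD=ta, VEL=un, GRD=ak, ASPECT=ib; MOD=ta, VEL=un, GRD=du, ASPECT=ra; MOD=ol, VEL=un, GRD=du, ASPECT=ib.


cell MOD=ta, VEL=un, GRD=ak, ASPECT=ib:
underlying: akunfup-en-ibi-zom-ku
1. f -> v, k -> g, p -> b, s -> z, t -> d / V _ V: fires at position(s) 2, 7: agunfubenibizomku
2. 0 -> a / C _ C: inserts after position(s) 4, 15: agunafubenibizomaku
3. f -> v, k -> g, p -> b, t -> d / V _ V: fires at position(s) 6, 18: agunavubenibizomagu
4. b -> p, d -> t, z -> s / _ #: no change
surface: agunavubenibizomagu

cell MOD=ta, VEL=un, GRD=du, ASPECT=ra:
underlying: akunfup-en-ibi-im-pup
1. f -> v, k -> g, p -> b, s -> z, t -> d / V _ V: fires at position(s) 2, 7: agunfubenibiimpup
2. 0 -> a / C _ C: inserts after position(s) 4, 14: agunafubenibiimapup
3. f -> v, k -> g, p -> b, t -> d / V _ V: fires at position(s) 6, 17: agunavubenibiimabup
4. b -> p, d -> t, z -> s / _ #: no change
surface: agunavubenibiimabup

cell MOD=ol, VEL=un, GRD=du, ASPECT=ib:
underlying: akunfup-en-no-kiz
1. f -> v, k -> g, p -> b, s -> z, t -> d / V _ V: fires at position(s) 2, 7, 12: agunfubennogiz
2. 0 -> a / C _ C: inserts after position(s) 4, 9: agunafubenanogiz
3. f -> v, k -> g, p -> b, t -> d / V _ V: fires at position(s) 6: agunavubenanogiz
4. b -> p, d -> t, z -> s / _ #: fires at position(s) 16: agunavubenanogis
surface: agunavubenanogis


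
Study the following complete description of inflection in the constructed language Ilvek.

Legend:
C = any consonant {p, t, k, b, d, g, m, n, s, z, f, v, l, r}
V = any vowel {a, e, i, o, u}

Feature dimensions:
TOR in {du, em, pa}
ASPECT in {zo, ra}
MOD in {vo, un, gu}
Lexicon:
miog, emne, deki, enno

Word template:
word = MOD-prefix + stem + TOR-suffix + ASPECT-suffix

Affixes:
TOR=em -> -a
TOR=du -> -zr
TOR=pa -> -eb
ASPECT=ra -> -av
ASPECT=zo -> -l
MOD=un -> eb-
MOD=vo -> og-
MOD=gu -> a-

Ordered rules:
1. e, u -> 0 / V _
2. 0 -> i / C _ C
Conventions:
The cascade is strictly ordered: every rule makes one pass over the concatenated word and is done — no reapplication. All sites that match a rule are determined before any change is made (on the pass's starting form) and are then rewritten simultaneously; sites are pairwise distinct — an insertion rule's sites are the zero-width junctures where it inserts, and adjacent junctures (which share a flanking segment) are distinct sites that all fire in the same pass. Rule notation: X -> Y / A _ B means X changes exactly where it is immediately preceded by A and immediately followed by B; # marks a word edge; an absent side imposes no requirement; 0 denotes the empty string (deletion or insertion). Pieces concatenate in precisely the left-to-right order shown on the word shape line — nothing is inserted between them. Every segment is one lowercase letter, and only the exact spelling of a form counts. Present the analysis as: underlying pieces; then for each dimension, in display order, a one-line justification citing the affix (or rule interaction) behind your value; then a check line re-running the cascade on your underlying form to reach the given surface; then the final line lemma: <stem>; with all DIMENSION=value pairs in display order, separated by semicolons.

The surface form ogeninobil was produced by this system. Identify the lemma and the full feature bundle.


underlying: og-enno-eb-l
TOR=pa - signalled by the affix -eb
ASPECT=zo - signalled by the affix -l
MOD=vo - signalled by the affix og-
check: ogennoebl -> ogennobl -> ogeninobil
lemma: enno; TOR=pa; ASPECT=zo; MOD=vo


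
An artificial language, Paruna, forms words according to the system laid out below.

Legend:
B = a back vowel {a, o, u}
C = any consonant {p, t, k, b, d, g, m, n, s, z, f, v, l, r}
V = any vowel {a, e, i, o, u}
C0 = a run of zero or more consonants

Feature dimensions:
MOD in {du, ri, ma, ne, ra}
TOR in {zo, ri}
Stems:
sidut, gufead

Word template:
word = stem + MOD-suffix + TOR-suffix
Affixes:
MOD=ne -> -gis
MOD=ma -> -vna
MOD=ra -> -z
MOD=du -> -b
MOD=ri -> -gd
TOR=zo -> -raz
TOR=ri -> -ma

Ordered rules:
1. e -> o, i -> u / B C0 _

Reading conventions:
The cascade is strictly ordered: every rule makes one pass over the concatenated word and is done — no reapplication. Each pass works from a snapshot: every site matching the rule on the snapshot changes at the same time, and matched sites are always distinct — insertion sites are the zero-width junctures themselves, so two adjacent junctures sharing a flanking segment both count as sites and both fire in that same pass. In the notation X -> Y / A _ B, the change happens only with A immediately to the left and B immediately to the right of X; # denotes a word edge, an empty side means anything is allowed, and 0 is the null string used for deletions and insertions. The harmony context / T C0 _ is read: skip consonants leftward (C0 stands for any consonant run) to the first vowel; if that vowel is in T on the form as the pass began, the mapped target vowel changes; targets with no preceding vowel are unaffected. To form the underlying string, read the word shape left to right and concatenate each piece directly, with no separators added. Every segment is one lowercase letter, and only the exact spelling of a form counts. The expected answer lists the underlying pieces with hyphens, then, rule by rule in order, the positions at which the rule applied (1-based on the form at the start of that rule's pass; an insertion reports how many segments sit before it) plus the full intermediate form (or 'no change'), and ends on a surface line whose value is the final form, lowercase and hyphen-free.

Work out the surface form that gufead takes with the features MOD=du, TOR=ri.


underlying: gufead-b-ma
1. e -> o, i -> u / B C0 _: fires at position(s) 4: gufoadbma
surface: gufoadbma
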